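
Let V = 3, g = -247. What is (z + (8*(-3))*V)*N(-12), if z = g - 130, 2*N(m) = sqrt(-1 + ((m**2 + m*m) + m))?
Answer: -2245*sqrt(11)/2 ≈ -3722.9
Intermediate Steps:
N(m) = sqrt(-1 + m + 2*m**2)/2 (N(m) = sqrt(-1 + ((m**2 + m*m) + m))/2 = sqrt(-1 + ((m**2 + m**2) + m))/2 = sqrt(-1 + (2*m**2 + m))/2 = sqrt(-1 + (m + 2*m**2))/2 = sqrt(-1 + m + 2*m**2)/2)
z = -377 (z = -247 - 130 = -377)
(z + (8*(-3))*V)*N(-12) = (-377 + (8*(-3))*3)*(sqrt(-1 - 12 + 2*(-12)**2)/2) = (-377 - 24*3)*(sqrt(-1 - 12 + 2*144)/2) = (-377 - 72)*(sqrt(-1 - 12 + 288)/2) = -449*sqrt(275)/2 = -449*5*sqrt(11)/2 = -2245*sqrt(11)/2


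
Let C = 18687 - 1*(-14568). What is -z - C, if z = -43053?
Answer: 9798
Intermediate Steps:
C = 33255 (C = 18687 + 14568 = 33255)
-z - C = -1*(-43053) - 1*33255 = 43053 - 33255 = 9798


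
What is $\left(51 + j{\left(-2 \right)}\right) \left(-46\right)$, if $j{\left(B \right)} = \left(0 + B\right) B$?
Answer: $-2530$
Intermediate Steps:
$j{\left(B \right)} = B^{2}$ ($j{\left(B \right)} = B B = B^{2}$)
$\left(51 + j{\left(-2 \right)}\right) \left(-46\right) = \left(51 + \left(-2\right)^{2}\right) \left(-46\right) = \left(51 + 4\right) \left(-46\right) = 55 \left(-46\right) = -2530$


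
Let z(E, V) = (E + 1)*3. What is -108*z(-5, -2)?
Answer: 1296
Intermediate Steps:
z(E, V) = 3 + 3*E (z(E, V) = (1 + E)*3 = 3 + 3*E)
-108*z(-5, -2) = -108*(3 + 3*(-5)) = -108*(3 - 15) = -108*(-12) = 1296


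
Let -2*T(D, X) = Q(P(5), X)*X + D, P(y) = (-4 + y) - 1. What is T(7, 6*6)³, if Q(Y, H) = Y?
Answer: -343/8 ≈ -42.875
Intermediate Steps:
P(y) = -5 + y
T(D, X) = -D/2 (T(D, X) = -((-5 + 5)*X + D)/2 = -(0*X + D)/2 = -(0 + D)/2 = -D/2)
T(7, 6*6)³ = (-½*7)³ = (-7/2)³ = -343/8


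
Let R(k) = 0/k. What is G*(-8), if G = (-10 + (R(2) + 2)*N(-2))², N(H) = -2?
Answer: -1568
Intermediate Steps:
R(k) = 0
G = 196 (G = (-10 + (0 + 2)*(-2))² = (-10 + 2*(-2))² = (-10 - 4)² = (-14)² = 196)
G*(-8) = 196*(-8) = -1568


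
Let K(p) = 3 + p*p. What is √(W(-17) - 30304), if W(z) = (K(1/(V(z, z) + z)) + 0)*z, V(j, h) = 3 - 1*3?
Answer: 2*I*√2193153/17 ≈ 174.23*I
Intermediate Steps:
V(j, h) = 0 (V(j, h) = 3 - 3 = 0)
K(p) = 3 + p²
W(z) = z*(3 + z⁻²) (W(z) = ((3 + (1/(0 + z))²) + 0)*z = ((3 + (1/z)²) + 0)*z = ((3 + z⁻²) + 0)*z = (3 + z⁻²)*z = z*(3 + z⁻²))
√(W(-17) - 30304) = √((1/(-17) + 3*(-17)) - 30304) = √((-1/17 - 51) - 30304) = √(-868/17 - 30304) = √(-516036/17) = 2*I*√2193153/17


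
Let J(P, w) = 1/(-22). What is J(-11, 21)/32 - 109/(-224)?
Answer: 2391/4928 ≈ 0.48519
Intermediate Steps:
J(P, w) = -1/22
J(-11, 21)/32 - 109/(-224) = -1/22/32 - 109/(-224) = -1/22*1/32 - 109*(-1/224) = -1/704 + 109/224 = 2391/4928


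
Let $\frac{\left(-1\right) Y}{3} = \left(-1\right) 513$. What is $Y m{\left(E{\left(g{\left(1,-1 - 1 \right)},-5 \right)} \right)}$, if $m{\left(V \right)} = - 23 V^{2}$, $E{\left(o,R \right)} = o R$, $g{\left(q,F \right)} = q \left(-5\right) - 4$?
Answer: $-71678925$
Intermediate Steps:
$g{\left(q,F \right)} = -4 - 5 q$ ($g{\left(q,F \right)} = - 5 q - 4 = -4 - 5 q$)
$E{\left(o,R \right)} = R o$
$Y = 1539$ ($Y = - 3 \left(\left(-1\right) 513\right) = \left(-3\right) \left(-513\right) = 1539$)
$Y m{\left(E{\left(g{\left(1,-1 - 1 \right)},-5 \right)} \right)} = 1539 \left(- 23 \left(- 5 \left(-4 - 5\right)\right)^{2}\right) = 1539 \left(- 23 \left(\left(-5\right) \left(-9\right)\right)^{2}\right) = 1539 \left(- 23 \cdot 45^{2}\right) = 1539 \left(\left(-23\right) 2025\right) = 1539 \left(-46575\right) = -71678925$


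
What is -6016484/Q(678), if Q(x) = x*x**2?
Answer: -1504121/77916438 ≈ -0.019304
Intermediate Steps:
Q(x) = x**3
-6016484/Q(678) = -6016484/(678**3) = -6016484/311665752 = -6016484*1/311665752 = -1504121/77916438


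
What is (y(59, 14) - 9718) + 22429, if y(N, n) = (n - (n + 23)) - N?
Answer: 12629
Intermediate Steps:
y(N, n) = -23 - N (y(N, n) = (n - (23 + n)) - N = (n + (-23 - n)) - N = -23 - N)
(y(59, 14) - 9718) + 22429 = ((-23 - 1*59) - 9718) + 22429 = ((-23 - 59) - 9718) + 22429 = (-82 - 9718) + 22429 = -9800 + 22429 = 12629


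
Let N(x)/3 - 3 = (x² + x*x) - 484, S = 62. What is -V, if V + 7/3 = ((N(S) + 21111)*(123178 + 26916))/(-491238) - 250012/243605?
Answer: 86824438017667/6648224055 ≈ 13060.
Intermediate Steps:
N(x) = -1443 + 6*x² (N(x) = 9 + 3*((x² + x*x) - 484) = 9 + 3*((x² + x²) - 484) = 9 + 3*(2*x² - 484) = 9 + 3*(-484 + 2*x²) = 9 + (-1452 + 6*x²) = -1443 + 6*x²)
V = -86824438017667/6648224055 (V = -7/3 + ((((-1443 + 6*62²) + 21111)*(123178 + 26916))/(-491238) - 250012/243605) = -7/3 + ((((-1443 + 6*3844) + 21111)*150094)*(-1/491238) - 250012*1/243605) = -7/3 + ((((-1443 + 23064) + 21111)*150094)*(-1/491238) - 250012/243605) = -7/3 + (((21621 + 21111)*150094)*(-1/491238) - 250012/243605) = -7/3 + ((42732*150094)*(-1/491238) - 250012/243605) = -7/3 + (6413816808*(-1/491238) - 250012/243605) = -7/3 + (-356323156/27291 - 250012/243605) = -7/3 - 86808925494872/6648224055 = -86824438017667/6648224055 ≈ -13060.)
-V = -1*(-86824438017667/6648224055) = 86824438017667/6648224055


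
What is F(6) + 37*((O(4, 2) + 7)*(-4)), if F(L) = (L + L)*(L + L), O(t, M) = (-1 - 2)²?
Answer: -2224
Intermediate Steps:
O(t, M) = 9 (O(t, M) = (-3)² = 9)
F(L) = 4*L² (F(L) = (2*L)*(2*L) = 4*L²)
F(6) + 37*((O(4, 2) + 7)*(-4)) = 4*6² + 37*((9 + 7)*(-4)) = 4*36 + 37*(16*(-4)) = 144 + 37*(-64) = 144 - 2368 = -2224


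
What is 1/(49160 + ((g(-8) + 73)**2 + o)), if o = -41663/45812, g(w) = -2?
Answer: 45812/2483014549 ≈ 1.8450e-5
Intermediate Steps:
o = -41663/45812 (o = -41663*1/45812 = -41663/45812 ≈ -0.90943)
1/(49160 + ((g(-8) + 73)**2 + o)) = 1/(49160 + ((-2 + 73)**2 - 41663/45812)) = 1/(49160 + (71**2 - 41663/45812)) = 1/(49160 + (5041 - 41663/45812)) = 1/(49160 + 230896629/45812) = 1/(2483014549/45812) = 45812/2483014549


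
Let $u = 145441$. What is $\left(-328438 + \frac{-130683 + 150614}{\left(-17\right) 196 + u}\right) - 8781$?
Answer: $- \frac{47921834940}{142109} \approx -3.3722 \cdot 10^{5}$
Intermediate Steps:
$\left(-328438 + \frac{-130683 + 150614}{\left(-17\right) 196 + u}\right) - 8781 = \left(-328438 + \frac{-130683 + 150614}{\left(-17\right) 196 + 145441}\right) - 8781 = \left(-328438 + \frac{19931}{-3332 + 145441}\right) - 8781 = \left(-328438 + \frac{19931}{142109}\right) - 8781 = - \frac{46673975811}{142109} - 8781 = - \frac{47921834940}{142109}$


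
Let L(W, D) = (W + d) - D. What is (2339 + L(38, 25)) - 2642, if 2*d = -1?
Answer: -581/2 ≈ -290.50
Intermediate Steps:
d = -1/2 (d = (1/2)*(-1) = -1/2 ≈ -0.50000)
L(W, D) = -1/2 + W - D (L(W, D) = (W - 1/2) - D = (-1/2 + W) - D = -1/2 + W - D)
(2339 + L(38, 25)) - 2642 = (2339 + (-1/2 + 38 - 1*25)) - 2642 = (2339 + (-1/2 + 38 - 25)) - 2642 = (2339 + 25/2) - 2642 = 4703/2 - 2642 = -581/2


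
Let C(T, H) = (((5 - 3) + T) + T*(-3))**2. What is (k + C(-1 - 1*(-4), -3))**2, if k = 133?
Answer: 22201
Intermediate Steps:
C(T, H) = (2 - 2*T)**2 (C(T, H) = ((2 + T) - 3*T)**2 = (2 - 2*T)**2)
(k + C(-1 - 1*(-4), -3))**2 = (133 + 4*(-1 + (-1 - 1*(-4)))**2)**2 = (133 + 4*(-1 + (-1 + 4))**2)**2 = (133 + 4*(-1 + 3)**2)**2 = (133 + 4*2**2)**2 = (133 + 4*4)**2 = (133 + 16)**2 = 149**2 = 22201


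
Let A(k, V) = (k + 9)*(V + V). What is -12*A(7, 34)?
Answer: -13056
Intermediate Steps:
A(k, V) = 2*V*(9 + k) (A(k, V) = (9 + k)*(2*V) = 2*V*(9 + k))
-12*A(7, 34) = -24*34*(9 + 7) = -24*34*16 = -12*1088 = -13056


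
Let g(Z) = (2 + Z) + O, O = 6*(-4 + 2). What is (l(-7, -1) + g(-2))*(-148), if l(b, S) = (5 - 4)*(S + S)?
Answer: 2072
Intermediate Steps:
l(b, S) = 2*S (l(b, S) = 1*(2*S) = 2*S)
O = -12 (O = 6*(-2) = -12)
g(Z) = -10 + Z (g(Z) = (2 + Z) - 12 = -10 + Z)
(l(-7, -1) + g(-2))*(-148) = (2*(-1) + (-10 - 2))*(-148) = (-2 - 12)*(-148) = -14*(-148) = 2072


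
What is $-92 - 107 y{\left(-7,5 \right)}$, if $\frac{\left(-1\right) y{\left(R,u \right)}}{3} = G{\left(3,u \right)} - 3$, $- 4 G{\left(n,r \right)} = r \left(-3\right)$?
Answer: $\frac{595}{4} \approx 148.75$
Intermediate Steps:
$G{\left(n,r \right)} = \frac{3 r}{4}$ ($G{\left(n,r \right)} = - \frac{r \left(-3\right)}{4} = - \frac{\left(-3\right) r}{4} = \frac{3 r}{4}$)
$y{\left(R,u \right)} = 9 - \frac{9 u}{4}$ ($y{\left(R,u \right)} = - 3 \left(\frac{3 u}{4} - 3\right) = - 3 \left(-3 + \frac{3 u}{4}\right) = 9 - \frac{9 u}{4}$)
$-92 - 107 y{\left(-7,5 \right)} = -92 - 107 \left(9 - \frac{45}{4}\right) = -92 - - \frac{963}{4} = -92 + \frac{963}{4} = \frac{595}{4}$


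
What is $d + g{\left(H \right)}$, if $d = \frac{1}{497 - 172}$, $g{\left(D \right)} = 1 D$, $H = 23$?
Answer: $\frac{7476}{325} \approx 23.003$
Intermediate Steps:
$g{\left(D \right)} = D$
$d = \frac{1}{325} \approx 0.0030769$
$d + g{\left(H \right)} = \frac{1}{325} + 23 = \frac{7476}{325}$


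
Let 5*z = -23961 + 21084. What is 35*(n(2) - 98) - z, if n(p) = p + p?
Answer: -13573/5 ≈ -2714.6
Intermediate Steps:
n(p) = 2*p
z = -2877/5 (z = (-23961 + 21084)/5 = (⅕)*(-2877) = -2877/5 ≈ -575.40)
35*(n(2) - 98) - z = 35*(2*2 - 98) - 1*(-2877/5) = 35*(4 - 98) + 2877/5 = 35*(-94) + 2877/5 = -3290 + 2877/5 = -13573/5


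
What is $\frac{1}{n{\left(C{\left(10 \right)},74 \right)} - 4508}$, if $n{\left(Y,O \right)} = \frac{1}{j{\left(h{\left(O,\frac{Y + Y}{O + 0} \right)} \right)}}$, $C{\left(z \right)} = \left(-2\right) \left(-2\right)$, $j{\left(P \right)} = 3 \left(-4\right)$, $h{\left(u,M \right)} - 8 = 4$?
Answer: $- \frac{12}{54097} \approx -0.00022182$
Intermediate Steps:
$h{\left(u,M \right)} = 12$ ($h{\left(u,M \right)} = 8 + 4 = 12$)
$j{\left(P \right)} = -12$
$C{\left(z \right)} = 4$
$n{\left(Y,O \right)} = - \frac{1}{12}$ ($n{\left(Y,O \right)} = \frac{1}{-12} = - \frac{1}{12}$)
$\frac{1}{n{\left(C{\left(10 \right)},74 \right)} - 4508} = \frac{1}{- \frac{1}{12} - 4508} = \frac{1}{- \frac{54097}{12}} = - \frac{12}{54097}$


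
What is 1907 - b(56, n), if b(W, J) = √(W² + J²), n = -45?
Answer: 1907 - √5161 ≈ 1835.2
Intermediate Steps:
b(W, J) = √(J² + W²)
1907 - b(56, n) = 1907 - √((-45)² + 56²) = 1907 - √(2025 + 3136) = 1907 - √5161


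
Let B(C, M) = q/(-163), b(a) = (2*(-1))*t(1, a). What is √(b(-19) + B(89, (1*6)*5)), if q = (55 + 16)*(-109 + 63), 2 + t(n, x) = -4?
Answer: √851186/163 ≈ 5.6601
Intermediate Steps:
t(n, x) = -6 (t(n, x) = -2 - 4 = -6)
b(a) = 12 (b(a) = (2*(-1))*(-6) = -2*(-6) = 12)
q = -3266 (q = 71*(-46) = -3266)
B(C, M) = 3266/163 (B(C, M) = -3266/(-163) = -3266*(-1/163) = 3266/163)
√(b(-19) + B(89, (1*6)*5)) = √(12 + 3266/163) = √(5222/163) = √851186/163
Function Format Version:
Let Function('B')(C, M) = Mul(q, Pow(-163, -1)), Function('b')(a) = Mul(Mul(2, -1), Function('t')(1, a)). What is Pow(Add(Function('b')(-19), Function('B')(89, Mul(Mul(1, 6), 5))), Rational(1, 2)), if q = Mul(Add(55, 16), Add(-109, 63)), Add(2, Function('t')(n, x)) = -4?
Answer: Mul(Rational(1, 163), Pow(851186, Rational(1, 2))) ≈ 5.6601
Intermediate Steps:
Function('t')(n, x) = -6 (Function('t')(n, x) = Add(-2, -4) = -6)
Function('b')(a) = 12 (Function('b')(a) = Mul(Mul(2, -1), -6) = Mul(-2, -6) = 12)
q = -3266 (q = Mul(71, -46) = -3266)
Function('B')(C, M) = Rational(3266, 163) (Function('B')(C, M) = Mul(-3266, Pow(-163, -1)) = Mul(-3266, Rational(-1, 163)) = Rational(3266, 163))
Pow(Add(Function('b')(-19), Function('B')(89, Mul(Mul(1, 6), 5))), Rational(1, 2)) = Pow(Add(12, Rational(3266, 163)), Rational(1, 2)) = Pow(Rational(5222, 163), Rational(1, 2)) = Mul(Rational(1, 163), Pow(851186, Rational(1, 2)))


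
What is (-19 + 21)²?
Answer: 4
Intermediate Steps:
(-19 + 21)² = 2² = 4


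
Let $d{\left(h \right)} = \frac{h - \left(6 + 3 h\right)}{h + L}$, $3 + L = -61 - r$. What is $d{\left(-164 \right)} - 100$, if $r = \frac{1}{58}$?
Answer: $- \frac{58312}{575} \approx -101.41$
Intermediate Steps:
$r = \frac{1}{58} \approx 0.017241$
$L = - \frac{3713}{58}$ ($L = -3 - \frac{3539}{58} = - \frac{3713}{58} \approx -64.017$)
$d{\left(h \right)} = \frac{-6 - 2 h}{- \frac{3713}{58} + h}$ ($d{\left(h \right)} = \frac{h - \left(6 + 3 h\right)}{h - \frac{3713}{58}} = \frac{-6 - 2 h}{- \frac{3713}{58} + h}$)
$d{\left(-164 \right)} - 100 = \frac{116 \left(-3 - -164\right)}{-3713 + 58 \left(-164\right)} - 100 = \frac{116 \left(-3 + 164\right)}{-3713 - 9512} - 100 = 116 \frac{1}{-13225} \cdot 161 - 100 = 116 \left(- \frac{1}{13225}\right) 161 - 100 = - \frac{812}{575} - 100 = - \frac{58312}{575}$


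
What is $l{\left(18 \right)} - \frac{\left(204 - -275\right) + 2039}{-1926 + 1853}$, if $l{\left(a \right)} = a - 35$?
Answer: $\frac{1277}{73} \approx 17.493$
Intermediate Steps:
$l{\left(a \right)} = -35 + a$
$l{\left(18 \right)} - \frac{\left(204 - -275\right) + 2039}{-1926 + 1853} = \left(-35 + 18\right) - \frac{\left(204 - -275\right) + 2039}{-1926 + 1853} = -17 - \frac{\left(204 + 275\right) + 2039}{-73} = -17 - \left(479 + 2039\right) \left(- \frac{1}{73}\right) = -17 - 2518 \left(- \frac{1}{73}\right) = -17 - - \frac{2518}{73} = -17 + \frac{2518}{73} = \frac{1277}{73}$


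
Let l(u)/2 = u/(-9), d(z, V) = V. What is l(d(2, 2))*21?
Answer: -28/3 ≈ -9.3333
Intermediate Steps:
l(u) = -2*u/9 (l(u) = 2*(u/(-9)) = 2*(u*(-⅑)) = 2*(-u/9) = -2*u/9)
l(d(2, 2))*21 = -2/9*2*21 = -4/9*21 = -28/3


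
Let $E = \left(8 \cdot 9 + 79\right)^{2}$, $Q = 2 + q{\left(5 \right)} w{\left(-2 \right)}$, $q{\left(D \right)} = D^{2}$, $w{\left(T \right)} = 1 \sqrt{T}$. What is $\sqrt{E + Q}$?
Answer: $\sqrt{22803 + 25 i \sqrt{2}} \approx 151.01 + 0.117 i$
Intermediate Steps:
$w{\left(T \right)} = \sqrt{T}$
$Q = 2 + 25 i \sqrt{2}$ ($Q = 2 + 5^{2} \sqrt{-2} = 2 + 25 i \sqrt{2} \approx 2.0 + 35.355 i$)
$E = 22801$ ($E = \left(72 + 79\right)^{2} = 151^{2} = 22801$)
$\sqrt{E + Q} = \sqrt{22801 + \left(2 + 25 i \sqrt{2}\right)} = \sqrt{22803 + 25 i \sqrt{2}}$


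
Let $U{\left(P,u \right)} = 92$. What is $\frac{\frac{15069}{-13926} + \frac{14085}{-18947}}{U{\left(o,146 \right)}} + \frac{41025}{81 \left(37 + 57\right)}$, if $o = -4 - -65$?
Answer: $\frac{55122447042281}{10268217060552} \approx 5.3683$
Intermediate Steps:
$o = 61$ ($o = -4 + 65 = 61$)
$\frac{\frac{15069}{-13926} + \frac{14085}{-18947}}{U{\left(o,146 \right)}} + \frac{41025}{81 \left(37 + 57\right)} = \frac{\frac{15069}{-13926} + \frac{14085}{-18947}}{92} + \frac{41025}{81 \left(37 + 57\right)} = \left(15069 \left(- \frac{1}{13926}\right) + 14085 \left(- \frac{1}{18947}\right)\right) \frac{1}{92} + \frac{41025}{81 \cdot 94} = \left(- \frac{5023}{4642} - \frac{14085}{18947}\right) \frac{1}{92} + \frac{41025}{7614} = \left(- \frac{160553351}{87951974}\right) \frac{1}{92} + 41025 \cdot \frac{1}{7614} = - \frac{160553351}{8091581608} + \frac{13675}{2538} = \frac{55122447042281}{10268217060552}$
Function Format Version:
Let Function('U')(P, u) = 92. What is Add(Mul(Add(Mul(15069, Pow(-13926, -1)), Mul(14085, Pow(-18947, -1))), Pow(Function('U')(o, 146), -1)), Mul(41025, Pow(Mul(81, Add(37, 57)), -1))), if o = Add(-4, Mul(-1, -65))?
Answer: Rational(55122447042281, 10268217060552) ≈ 5.3683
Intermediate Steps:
o = 61 (o = Add(-4, 65) = 61)
Add(Mul(Add(Mul(15069, Pow(-13926, -1)), Mul(14085, Pow(-18947, -1))), Pow(Function('U')(o, 146), -1)), Mul(41025, Pow(Mul(81, Add(37, 57)), -1))) = Add(Mul(Add(Mul(15069, Pow(-13926, -1)), Mul(14085, Pow(-18947, -1))), Pow(92, -1)), Mul(41025, Pow(Mul(81, Add(37, 57)), -1))) = Add(Mul(Add(Mul(15069, Rational(-1, 13926)), Mul(14085, Rational(-1, 18947))), Rational(1, 92)), Mul(41025, Pow(Mul(81, 94), -1))) = Add(Mul(Add(Rational(-5023, 4642), Rational(-14085, 18947)), Rational(1, 92)), Mul(41025, Pow(7614, -1))) = Add(Mul(Rational(-160553351, 87951974), Rational(1, 92)), Mul(41025, Rational(1, 7614))) = Add(Rational(-160553351, 8091581608), Rational(13675, 2538)) = Rational(55122447042281, 10268217060552)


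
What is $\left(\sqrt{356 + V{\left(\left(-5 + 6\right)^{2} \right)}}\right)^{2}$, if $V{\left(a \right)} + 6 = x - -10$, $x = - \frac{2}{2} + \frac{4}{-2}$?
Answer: $357$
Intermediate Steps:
$x = -3$ ($x = \left(-2\right) \frac{1}{2} + 4 \left(- \frac{1}{2}\right) = -1 - 2 = -3$)
$V{\left(a \right)} = 1$ ($V{\left(a \right)} = -6 - -7 = -6 + \left(-3 + 10\right) = -6 + 7 = 1$)
$\left(\sqrt{356 + V{\left(\left(-5 + 6\right)^{2} \right)}}\right)^{2} = \left(\sqrt{356 + 1}\right)^{2} = \left(\sqrt{357}\right)^{2} = 357$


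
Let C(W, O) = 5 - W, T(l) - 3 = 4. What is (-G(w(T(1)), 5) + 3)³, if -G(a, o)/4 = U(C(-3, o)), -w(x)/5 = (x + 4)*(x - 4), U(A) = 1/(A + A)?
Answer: 2197/64 ≈ 34.328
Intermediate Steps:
T(l) = 7 (T(l) = 3 + 4 = 7)
U(A) = 1/(2*A)
w(x) = -5*(-4 + x)*(4 + x) (w(x) = -5*(x + 4)*(x - 4) = -5*(4 + x)*(-4 + x) = -5*(-4 + x)*(4 + x))
G(a, o) = -¼ (G(a, o) = -2/(5 - 1*(-3)) = -2/(5 + 3) = -2/8 = -4*1/16 = -¼)
(-G(w(T(1)), 5) + 3)³ = (-1*(-¼) + 3)³ = (¼ + 3)³ = (13/4)³ = 2197/64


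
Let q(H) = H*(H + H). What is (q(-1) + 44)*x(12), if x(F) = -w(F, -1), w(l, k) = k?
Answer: 46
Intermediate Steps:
x(F) = 1 (x(F) = -1*(-1) = 1)
q(H) = 2*H² (q(H) = H*(2*H) = 2*H²)
(q(-1) + 44)*x(12) = (2*(-1)² + 44)*1 = (2*1 + 44)*1 = (2 + 44)*1 = 46*1 = 46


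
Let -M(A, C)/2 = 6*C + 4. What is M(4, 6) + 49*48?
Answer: 2272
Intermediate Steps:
M(A, C) = -8 - 12*C (M(A, C) = -2*(6*C + 4) = -2*(4 + 6*C) = -8 - 12*C)
M(4, 6) + 49*48 = (-8 - 12*6) + 49*48 = (-8 - 72) + 2352 = -80 + 2352 = 2272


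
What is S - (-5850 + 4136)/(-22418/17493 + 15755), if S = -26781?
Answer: -7380272560455/275579797 ≈ -26781.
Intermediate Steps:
S - (-5850 + 4136)/(-22418/17493 + 15755) = -26781 - (-5850 + 4136)/(-22418/17493 + 15755) = -26781 - (-1714)/(-22418*1/17493 + 15755) = -26781 - (-1714)/(-22418/17493 + 15755) = -26781 - (-1714)/275579797/17493 = -26781 - (-1714)*17493/275579797 = -26781 - 1*(-29983002/275579797) = -26781 + 29983002/275579797 = -7380272560455/275579797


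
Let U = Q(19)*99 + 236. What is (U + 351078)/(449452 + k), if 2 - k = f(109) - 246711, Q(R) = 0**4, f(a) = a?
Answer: 175657/348028 ≈ 0.50472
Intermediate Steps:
Q(R) = 0
k = 246604 (k = 2 - (109 - 246711) = 2 - 1*(-246602) = 2 + 246602 = 246604)
U = 236 (U = 0*99 + 236 = 0 + 236 = 236)
(U + 351078)/(449452 + k) = (236 + 351078)/(449452 + 246604) = 351314/696056 = 351314*(1/696056) = 175657/348028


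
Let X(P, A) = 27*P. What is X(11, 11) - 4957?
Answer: -4660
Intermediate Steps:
X(11, 11) - 4957 = 27*11 - 4957 = 297 - 4957 = -4660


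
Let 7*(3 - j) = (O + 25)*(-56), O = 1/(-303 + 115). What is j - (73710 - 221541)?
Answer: 6957596/47 ≈ 1.4803e+5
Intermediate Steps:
O = -1/188 (O = 1/(-188) = -1/188 ≈ -0.0053191)
j = 9539/47 (j = 3 - (-1/188 + 25)*(-56)/7 = 3 - 4699*(-56)/1316 = 3 - ⅐*(-65786/47) = 3 + 9398/47 = 9539/47 ≈ 202.96)
j - (73710 - 221541) = 9539/47 - (73710 - 221541) = 9539/47 - 1*(-147831) = 9539/47 + 147831 = 6957596/47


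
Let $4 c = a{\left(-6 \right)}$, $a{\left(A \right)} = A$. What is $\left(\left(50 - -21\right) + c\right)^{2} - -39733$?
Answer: $\frac{178253}{4} \approx 44563.0$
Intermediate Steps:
$c = - \frac{3}{2}$ ($c = \frac{1}{4} \left(-6\right) = - \frac{3}{2} \approx -1.5$)
$\left(\left(50 - -21\right) + c\right)^{2} - -39733 = \left(\left(50 - -21\right) - \frac{3}{2}\right)^{2} - -39733 = \left(\left(50 + 21\right) - \frac{3}{2}\right)^{2} + 39733 = \left(71 - \frac{3}{2}\right)^{2} + 39733 = \left(\frac{139}{2}\right)^{2} + 39733 = \frac{19321}{4} + 39733 = \frac{178253}{4}$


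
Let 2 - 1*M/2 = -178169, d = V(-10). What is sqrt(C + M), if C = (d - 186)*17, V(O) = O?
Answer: 41*sqrt(210) ≈ 594.15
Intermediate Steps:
d = -10
M = 356342 (M = 4 - 2*(-178169) = 4 + 356338 = 356342)
C = -3332 (C = (-10 - 186)*17 = -196*17 = -3332)
sqrt(C + M) = sqrt(-3332 + 356342) = sqrt(353010) = 41*sqrt(210)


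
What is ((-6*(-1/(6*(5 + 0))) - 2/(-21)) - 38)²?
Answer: 15673681/11025 ≈ 1421.6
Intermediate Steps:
((-6*(-1/(6*(5 + 0))) - 2/(-21)) - 38)² = ((-6/(-3*5*2) - 2*(-1/21)) - 38)² = ((-6/((-15*2)) + 2/21) - 38)² = ((-6/(-30) + 2/21) - 38)² = ((-6*(-1/30) + 2/21) - 38)² = ((⅕ + 2/21) - 38)² = (31/105 - 38)² = (-3959/105)² = 15673681/11025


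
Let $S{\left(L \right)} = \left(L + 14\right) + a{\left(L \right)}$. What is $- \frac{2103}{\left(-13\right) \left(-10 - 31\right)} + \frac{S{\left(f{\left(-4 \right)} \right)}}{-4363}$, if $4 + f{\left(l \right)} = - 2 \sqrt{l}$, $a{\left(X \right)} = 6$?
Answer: $- \frac{9183917}{2325479} + \frac{4 i}{4363} \approx -3.9493 + 0.0009168 i$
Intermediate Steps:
$f{\left(l \right)} = -4 - 2 \sqrt{l}$
$S{\left(L \right)} = 20 + L$ ($S{\left(L \right)} = \left(L + 14\right) + 6 = \left(14 + L\right) + 6 = 20 + L$)
$- \frac{2103}{\left(-13\right) \left(-10 - 31\right)} + \frac{S{\left(f{\left(-4 \right)} \right)}}{-4363} = - \frac{2103}{\left(-13\right) \left(-10 - 31\right)} + \frac{20 - \left(4 + 2 \sqrt{-4}\right)}{-4363} = - \frac{2103}{\left(-13\right) \left(-41\right)} + \left(20 - \left(4 + 2 \cdot 2 i\right)\right) \left(- \frac{1}{4363}\right) = - \frac{2103}{533} + \left(20 - \left(4 + 4 i\right)\right) \left(- \frac{1}{4363}\right) = \left(-2103\right) \frac{1}{533} + \left(16 - 4 i\right) \left(- \frac{1}{4363}\right) = - \frac{2103}{533} - \left(\frac{16}{4363} - \frac{4 i}{4363}\right) = - \frac{9183917}{2325479} + \frac{4 i}{4363}$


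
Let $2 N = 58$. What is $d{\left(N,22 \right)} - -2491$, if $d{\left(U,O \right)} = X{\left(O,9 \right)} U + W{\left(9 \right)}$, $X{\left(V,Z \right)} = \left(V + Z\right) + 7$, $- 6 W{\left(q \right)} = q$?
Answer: $\frac{7183}{2} \approx 3591.5$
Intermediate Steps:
$N = 29$ ($N = \frac{1}{2} \cdot 58 = 29$)
$W{\left(q \right)} = - \frac{q}{6}$
$X{\left(V,Z \right)} = 7 + V + Z$
$d{\left(U,O \right)} = - \frac{3}{2} + U \left(16 + O\right)$ ($d{\left(U,O \right)} = \left(7 + O + 9\right) U - \frac{3}{2} = \left(16 + O\right) U - \frac{3}{2} = U \left(16 + O\right) - \frac{3}{2} = - \frac{3}{2} + U \left(16 + O\right)$)
$d{\left(N,22 \right)} - -2491 = \left(- \frac{3}{2} + 29 \left(16 + 22\right)\right) - -2491 = \left(- \frac{3}{2} + 29 \cdot 38\right) + 2491 = \left(- \frac{3}{2} + 1102\right) + 2491 = \frac{2201}{2} + 2491 = \frac{7183}{2}$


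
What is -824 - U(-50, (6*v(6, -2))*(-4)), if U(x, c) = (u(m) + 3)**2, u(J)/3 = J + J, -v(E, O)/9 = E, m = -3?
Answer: -1049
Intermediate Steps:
v(E, O) = -9*E
u(J) = 6*J (u(J) = 3*(J + J) = 3*(2*J) = 6*J)
U(x, c) = 225 (U(x, c) = (6*(-3) + 3)**2 = (-18 + 3)**2 = (-15)**2 = 225)
-824 - U(-50, (6*v(6, -2))*(-4)) = -824 - 1*225 = -824 - 225 = -1049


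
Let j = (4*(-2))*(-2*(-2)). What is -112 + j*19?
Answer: -720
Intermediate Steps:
j = -32 (j = -8*4 = -32)
-112 + j*19 = -112 - 32*19 = -112 - 608 = -720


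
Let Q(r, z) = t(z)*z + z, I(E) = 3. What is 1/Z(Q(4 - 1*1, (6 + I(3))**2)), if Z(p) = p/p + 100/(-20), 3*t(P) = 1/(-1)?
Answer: -1/4 ≈ -0.25000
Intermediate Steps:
t(P) = -1/3 (t(P) = (1/3)/(-1) = (1/3)*(-1) = -1/3)
Q(r, z) = 2*z/3 (Q(r, z) = -z/3 + z = 2*z/3)
Z(p) = -4 (Z(p) = 1 + 100*(-1/20) = 1 - 5 = -4)
1/Z(Q(4 - 1*1, (6 + I(3))**2)) = 1/(-4) = -1/4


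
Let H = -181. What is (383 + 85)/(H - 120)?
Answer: -468/301 ≈ -1.5548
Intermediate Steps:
(383 + 85)/(H - 120) = (383 + 85)/(-181 - 120) = 468/(-301) = 468*(-1/301) = -468/301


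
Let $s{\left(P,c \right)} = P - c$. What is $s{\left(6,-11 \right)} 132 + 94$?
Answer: $2338$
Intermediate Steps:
$s{\left(6,-11 \right)} 132 + 94 = \left(6 - -11\right) 132 + 94 = \left(6 + 11\right) 132 + 94 = 17 \cdot 132 + 94 = 2244 + 94 = 2338$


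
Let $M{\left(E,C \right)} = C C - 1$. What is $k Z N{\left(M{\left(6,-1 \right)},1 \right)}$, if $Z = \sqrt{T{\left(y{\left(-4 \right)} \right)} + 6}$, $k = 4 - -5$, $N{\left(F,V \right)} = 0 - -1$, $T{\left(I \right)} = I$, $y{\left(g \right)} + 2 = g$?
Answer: $0$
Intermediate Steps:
$M{\left(E,C \right)} = -1 + C^{2}$ ($M{\left(E,C \right)} = C^{2} - 1 = -1 + C^{2}$)
$y{\left(g \right)} = -2 + g$
$N{\left(F,V \right)} = 1$ ($N{\left(F,V \right)} = 0 + 1 = 1$)
$k = 9$ ($k = 4 + 5 = 9$)
$Z = 0$ ($Z = \sqrt{\left(-2 - 4\right) + 6} = \sqrt{-6 + 6} = \sqrt{0} = 0$)
$k Z N{\left(M{\left(6,-1 \right)},1 \right)} = 9 \cdot 0 \cdot 1 = 0 \cdot 1 = 0$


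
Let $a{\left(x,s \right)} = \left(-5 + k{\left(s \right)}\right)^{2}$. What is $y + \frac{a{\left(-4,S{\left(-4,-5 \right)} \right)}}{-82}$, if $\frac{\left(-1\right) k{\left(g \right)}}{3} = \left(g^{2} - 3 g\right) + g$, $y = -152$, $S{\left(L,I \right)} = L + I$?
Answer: $- \frac{51834}{41} \approx -1264.2$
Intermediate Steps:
$S{\left(L,I \right)} = I + L$
$k{\left(g \right)} = - 3 g^{2} + 6 g$ ($k{\left(g \right)} = - 3 \left(\left(g^{2} - 3 g\right) + g\right) = - 3 \left(g^{2} - 2 g\right) = - 3 g^{2} + 6 g$)
$a{\left(x,s \right)} = \left(-5 + 3 s \left(2 - s\right)\right)^{2}$
$y + \frac{a{\left(-4,S{\left(-4,-5 \right)} \right)}}{-82} = -152 + \frac{\left(5 + 3 \left(-5 - 4\right) \left(-2 - 9\right)\right)^{2}}{-82} = -152 - \frac{\left(5 + 3 \left(-9\right) \left(-2 - 9\right)\right)^{2}}{82} = -152 - \frac{\left(5 + 3 \left(-9\right) \left(-11\right)\right)^{2}}{82} = -152 - \frac{\left(5 + 297\right)^{2}}{82} = -152 - \frac{302^{2}}{82} = -152 - \frac{45602}{41} = - \frac{51834}{41}$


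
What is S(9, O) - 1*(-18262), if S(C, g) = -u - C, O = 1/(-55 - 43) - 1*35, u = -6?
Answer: 18259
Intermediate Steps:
O = -3431/98 (O = 1/(-98) - 35 = -1/98 - 35 = -3431/98 ≈ -35.010)
S(C, g) = 6 - C (S(C, g) = -1*(-6) - C = 6 - C)
S(9, O) - 1*(-18262) = (6 - 1*9) - 1*(-18262) = (6 - 9) + 18262 = -3 + 18262 = 18259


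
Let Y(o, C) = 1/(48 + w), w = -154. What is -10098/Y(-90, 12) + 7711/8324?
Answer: 8909917423/8324 ≈ 1.0704e+6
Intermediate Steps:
Y(o, C) = -1/106 (Y(o, C) = 1/(48 - 154) = 1/(-106) = -1/106)
-10098/Y(-90, 12) + 7711/8324 = -10098/(-1/106) + 7711/8324 = -10098*(-106) + 7711*(1/8324) = 1070388 + 7711/8324 = 8909917423/8324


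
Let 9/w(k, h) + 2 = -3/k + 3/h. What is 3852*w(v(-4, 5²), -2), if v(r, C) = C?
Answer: -1733400/181 ≈ -9576.8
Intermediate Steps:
w(k, h) = 9/(-2 - 3/k + 3/h) (w(k, h) = 9/(-2 + (-3/k + 3/h)) = 9/(-2 - 3/k + 3/h))
3852*w(v(-4, 5²), -2) = 3852*(-9*(-2)*5²/(-3*5² + 3*(-2) + 2*(-2)*5²)) = 3852*(-9*(-2)*25/(-3*25 - 6 + 2*(-2)*25)) = 3852*(-9*(-2)*25/(-75 - 6 - 100)) = 3852*(-9*(-2)*25/(-181)) = 3852*(-9*(-2)*25*(-1/181)) = 3852*(-450/181) = -1733400/181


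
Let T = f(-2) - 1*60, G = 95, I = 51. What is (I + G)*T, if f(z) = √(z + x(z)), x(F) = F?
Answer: -8760 + 292*I ≈ -8760.0 + 292.0*I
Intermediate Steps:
f(z) = √2*√z (f(z) = √(z + z) = √(2*z) = √2*√z)
T = -60 + 2*I (T = √2*√(-2) - 1*60 = √2*(I*√2) - 60 = 2*I - 60 = -60 + 2*I ≈ -60.0 + 2.0*I)
(I + G)*T = (51 + 95)*(-60 + 2*I) = 146*(-60 + 2*I) = -8760 + 292*I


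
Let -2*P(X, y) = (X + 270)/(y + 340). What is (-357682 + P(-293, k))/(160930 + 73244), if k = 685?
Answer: -733248077/480056700 ≈ -1.5274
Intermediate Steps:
P(X, y) = -(270 + X)/(2*(340 + y)) (P(X, y) = -(X + 270)/(2*(y + 340)) = -(270 + X)/(2*(340 + y)))
(-357682 + P(-293, k))/(160930 + 73244) = (-357682 + (-270 - 1*(-293))/(2*(340 + 685)))/(160930 + 73244) = (-357682 + (½)*(-270 + 293)/1025)/234174 = (-357682 + (½)*(1/1025)*23)*(1/234174) = (-357682 + 23/2050)*(1/234174) = -733248077/2050*1/234174 = -733248077/480056700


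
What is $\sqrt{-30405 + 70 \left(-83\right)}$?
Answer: $i \sqrt{36215} \approx 190.3 i$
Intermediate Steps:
$\sqrt{-30405 + 70 \left(-83\right)} = \sqrt{-30405 - 5810} = \sqrt{-36215} = i \sqrt{36215}$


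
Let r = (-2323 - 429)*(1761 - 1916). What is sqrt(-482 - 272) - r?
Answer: -426560 + I*sqrt(754) ≈ -4.2656e+5 + 27.459*I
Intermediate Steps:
r = 426560 (r = -2752*(-155) = 426560)
sqrt(-482 - 272) - r = sqrt(-482 - 272) - 1*426560 = sqrt(-754) - 426560 = I*sqrt(754) - 426560 = -426560 + I*sqrt(754)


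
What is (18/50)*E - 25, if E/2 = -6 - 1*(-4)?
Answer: -661/25 ≈ -26.440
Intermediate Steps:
E = -4 (E = 2*(-6 - 1*(-4)) = 2*(-6 + 4) = 2*(-2) = -4)
(18/50)*E - 25 = (18/50)*(-4) - 25 = (18*(1/50))*(-4) - 25 = (9/25)*(-4) - 25 = -36/25 - 25 = -661/25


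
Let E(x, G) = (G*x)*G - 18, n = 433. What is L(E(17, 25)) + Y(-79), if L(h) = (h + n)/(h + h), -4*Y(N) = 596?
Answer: -1574923/10607 ≈ -148.48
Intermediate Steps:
Y(N) = -149 (Y(N) = -¼*596 = -149)
E(x, G) = -18 + x*G² (E(x, G) = x*G² - 18 = -18 + x*G²)
L(h) = (433 + h)/(2*h) (L(h) = (h + 433)/(h + h) = (433 + h)/((2*h)) = (433 + h)*(1/(2*h)) = (433 + h)/(2*h))
L(E(17, 25)) + Y(-79) = (433 + (-18 + 17*25²))/(2*(-18 + 17*25²)) - 149 = (433 + (-18 + 17*625))/(2*(-18 + 17*625)) - 149 = (433 + (-18 + 10625))/(2*(-18 + 10625)) - 149 = (½)*(433 + 10607)/10607 - 149 = (½)*(1/10607)*11040 - 149 = 5520/10607 - 149 = -1574923/10607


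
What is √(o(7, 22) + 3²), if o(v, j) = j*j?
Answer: √493 ≈ 22.204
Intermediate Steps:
o(v, j) = j²
√(o(7, 22) + 3²) = √(22² + 3²) = √(484 + 9) = √493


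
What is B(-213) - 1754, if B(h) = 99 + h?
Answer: -1868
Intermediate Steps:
B(-213) - 1754 = (99 - 213) - 1754 = -114 - 1754 = -1868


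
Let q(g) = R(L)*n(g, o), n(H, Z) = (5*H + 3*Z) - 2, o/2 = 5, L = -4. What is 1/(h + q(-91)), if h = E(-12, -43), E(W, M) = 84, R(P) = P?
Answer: 1/1792 ≈ 0.00055804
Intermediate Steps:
o = 10 (o = 2*5 = 10)
n(H, Z) = -2 + 3*Z + 5*H (n(H, Z) = (3*Z + 5*H) - 2 = -2 + 3*Z + 5*H)
q(g) = -112 - 20*g (q(g) = -4*(-2 + 3*10 + 5*g) = -4*(-2 + 30 + 5*g) = -4*(28 + 5*g) = -112 - 20*g)
h = 84
1/(h + q(-91)) = 1/(84 + (-112 - 20*(-91))) = 1/(84 + (-112 + 1820)) = 1/(84 + 1708) = 1/1792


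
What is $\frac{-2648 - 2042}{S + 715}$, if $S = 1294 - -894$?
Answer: $- \frac{4690}{2903} \approx -1.6156$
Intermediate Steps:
$S = 2188$ ($S = 1294 + 894 = 2188$)
$\frac{-2648 - 2042}{S + 715} = \frac{-2648 - 2042}{2188 + 715} = - \frac{4690}{2903}$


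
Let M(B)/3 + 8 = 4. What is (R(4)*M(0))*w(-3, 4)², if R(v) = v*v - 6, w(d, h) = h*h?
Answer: -30720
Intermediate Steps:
w(d, h) = h²
M(B) = -12 (M(B) = -24 + 3*4 = -24 + 12 = -12)
R(v) = -6 + v² (R(v) = v² - 6 = -6 + v²)
(R(4)*M(0))*w(-3, 4)² = ((-6 + 4²)*(-12))*(4²)² = ((-6 + 16)*(-12))*16² = (10*(-12))*256 = -120*256 = -30720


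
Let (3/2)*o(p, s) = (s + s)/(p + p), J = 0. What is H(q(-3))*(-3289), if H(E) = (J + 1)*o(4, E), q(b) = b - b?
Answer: 0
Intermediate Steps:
o(p, s) = 2*s/(3*p) (o(p, s) = 2*((s + s)/(p + p))/3 = 2*((2*s)/((2*p)))/3 = 2*((2*s)*(1/(2*p)))/3 = 2*(s/p)/3 = 2*s/(3*p))
q(b) = 0
H(E) = E/6 (H(E) = (0 + 1)*((2/3)*E/4) = 1*((2/3)*E*(1/4)) = 1*(E/6) = E/6)
H(q(-3))*(-3289) = ((1/6)*0)*(-3289) = 0*(-3289) = 0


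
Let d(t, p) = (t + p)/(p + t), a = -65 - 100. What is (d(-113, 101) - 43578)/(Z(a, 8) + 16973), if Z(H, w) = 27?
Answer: -43577/17000 ≈ -2.5634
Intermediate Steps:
a = -165
d(t, p) = 1 (d(t, p) = (p + t)/(p + t) = 1)
(d(-113, 101) - 43578)/(Z(a, 8) + 16973) = (1 - 43578)/(27 + 16973) = -43577/17000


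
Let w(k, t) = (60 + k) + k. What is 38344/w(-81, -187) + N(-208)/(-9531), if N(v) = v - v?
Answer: -19172/51 ≈ -375.92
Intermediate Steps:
N(v) = 0
w(k, t) = 60 + 2*k
38344/w(-81, -187) + N(-208)/(-9531) = 38344/(60 + 2*(-81)) + 0/(-9531) = 38344/(60 - 162) + 0*(-1/9531) = 38344/(-102) + 0 = 38344*(-1/102) + 0 = -19172/51 + 0 = -19172/51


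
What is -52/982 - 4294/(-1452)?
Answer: 1035301/356466 ≈ 2.9043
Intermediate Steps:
-52/982 - 4294/(-1452) = -52*1/982 - 4294*(-1/1452) = -26/491 + 2147/726 = 1035301/356466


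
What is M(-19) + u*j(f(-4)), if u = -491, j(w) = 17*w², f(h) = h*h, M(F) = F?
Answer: -2136851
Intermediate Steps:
f(h) = h²
M(-19) + u*j(f(-4)) = -19 - 8347*((-4)²)² = -19 - 8347*16² = -19 - 8347*256 = -19 - 491*4352 = -19 - 2136832 = -2136851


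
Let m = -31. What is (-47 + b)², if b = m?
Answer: 6084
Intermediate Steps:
b = -31
(-47 + b)² = (-47 - 31)² = (-78)² = 6084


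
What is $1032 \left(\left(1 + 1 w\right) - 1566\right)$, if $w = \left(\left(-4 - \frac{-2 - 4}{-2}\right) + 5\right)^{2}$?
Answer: $-1610952$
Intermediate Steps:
$w = 4$ ($w = \left(\left(-4 - \left(-6\right) \left(- \frac{1}{2}\right)\right) + 5\right)^{2} = \left(\left(-4 - 3\right) + 5\right)^{2} = \left(-7 + 5\right)^{2} = \left(-2\right)^{2} = 4$)
$1032 \left(\left(1 + 1 w\right) - 1566\right) = 1032 \left(\left(1 + 1 \cdot 4\right) - 1566\right) = 1032 \left(\left(1 + 4\right) - 1566\right) = 1032 \left(5 - 1566\right) = 1032 \left(-1561\right) = -1610952$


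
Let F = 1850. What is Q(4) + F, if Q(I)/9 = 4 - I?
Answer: 1850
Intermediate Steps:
Q(I) = 36 - 9*I (Q(I) = 9*(4 - I) = 36 - 9*I)
Q(4) + F = (36 - 9*4) + 1850 = (36 - 36) + 1850 = 0 + 1850 = 1850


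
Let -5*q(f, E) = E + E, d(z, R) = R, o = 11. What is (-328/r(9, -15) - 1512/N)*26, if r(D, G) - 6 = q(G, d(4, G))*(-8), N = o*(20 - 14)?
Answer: -90688/231 ≈ -392.59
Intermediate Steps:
q(f, E) = -2*E/5 (q(f, E) = -(E + E)/5 = -2*E/5)
N = 66 (N = 11*(20 - 14) = 11*6 = 66)
r(D, G) = 6 + 16*G/5 (r(D, G) = 6 - 2*G/5*(-8) = 6 + 16*G/5)
(-328/r(9, -15) - 1512/N)*26 = (-328/(6 + (16/5)*(-15)) - 1512/66)*26 = (-328/(6 - 48) - 1512*1/66)*26 = (-328/(-42) - 252/11)*26 = (-328*(-1/42) - 252/11)*26 = (164/21 - 252/11)*26 = -3488/231*26 = -90688/231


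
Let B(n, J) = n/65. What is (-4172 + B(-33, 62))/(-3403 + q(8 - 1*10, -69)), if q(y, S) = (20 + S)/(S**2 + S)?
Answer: 1272531396/1037850125 ≈ 1.2261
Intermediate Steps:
B(n, J) = n/65 (B(n, J) = n*(1/65) = n/65)
q(y, S) = (20 + S)/(S + S**2)
(-4172 + B(-33, 62))/(-3403 + q(8 - 1*10, -69)) = (-4172 + (1/65)*(-33))/(-3403 + (20 - 69)/((-69)*(1 - 69))) = (-4172 - 33/65)/(-3403 - 1/69*(-49)/(-68)) = -271213/(65*(-3403 - 1/69*(-1/68)*(-49))) = -271213/(65*(-3403 - 49/4692)) = -271213/(65*(-15966925/4692)) = -271213/65*(-4692/15966925) = 1272531396/1037850125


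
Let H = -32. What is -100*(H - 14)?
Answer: 4600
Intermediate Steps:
-100*(H - 14) = -100*(-32 - 14) = -100*(-46) = 4600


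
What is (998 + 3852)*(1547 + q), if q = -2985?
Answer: -6974300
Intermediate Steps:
(998 + 3852)*(1547 + q) = (998 + 3852)*(1547 - 2985) = 4850*(-1438) = -6974300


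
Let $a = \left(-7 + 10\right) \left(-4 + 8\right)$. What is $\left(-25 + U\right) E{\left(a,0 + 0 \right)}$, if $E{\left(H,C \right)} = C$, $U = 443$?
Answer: $0$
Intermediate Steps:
$a = 12$ ($a = 3 \cdot 4 = 12$)
$\left(-25 + U\right) E{\left(a,0 + 0 \right)} = \left(-25 + 443\right) \left(0 + 0\right) = 418 \cdot 0 = 0$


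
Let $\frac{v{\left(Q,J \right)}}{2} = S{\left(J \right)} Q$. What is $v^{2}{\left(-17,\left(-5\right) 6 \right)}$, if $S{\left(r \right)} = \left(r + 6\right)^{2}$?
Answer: $383533056$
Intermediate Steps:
$S{\left(r \right)} = \left(6 + r\right)^{2}$
$v{\left(Q,J \right)} = 2 Q \left(6 + J\right)^{2}$ ($v{\left(Q,J \right)} = 2 \left(6 + J\right)^{2} Q = 2 Q \left(6 + J\right)^{2}$)
$v^{2}{\left(-17,\left(-5\right) 6 \right)} = \left(2 \left(-17\right) \left(6 - 30\right)^{2}\right)^{2} = \left(2 \left(-17\right) \left(-24\right)^{2}\right)^{2} = \left(2 \left(-17\right) 576\right)^{2} = \left(-19584\right)^{2} = 383533056$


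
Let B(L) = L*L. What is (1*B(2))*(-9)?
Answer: -36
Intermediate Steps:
B(L) = L**2
(1*B(2))*(-9) = (1*2**2)*(-9) = (1*4)*(-9) = 4*(-9) = -36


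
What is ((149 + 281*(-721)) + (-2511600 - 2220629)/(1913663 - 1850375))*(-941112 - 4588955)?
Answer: 70881713433115135/63288 ≈ 1.1200e+12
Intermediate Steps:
((149 + 281*(-721)) + (-2511600 - 2220629)/(1913663 - 1850375))*(-941112 - 4588955) = ((149 - 202601) - 4732229/63288)*(-5530067) = (-202452 - 4732229*1/63288)*(-5530067) = (-202452 - 4732229/63288)*(-5530067) = -12817514405/63288*(-5530067) = 70881713433115135/63288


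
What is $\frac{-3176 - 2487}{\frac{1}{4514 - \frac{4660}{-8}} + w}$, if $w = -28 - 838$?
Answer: $\frac{57722959}{8827136} \approx 6.5393$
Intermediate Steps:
$w = -866$ ($w = -28 - 838 = -866$)
$\frac{-3176 - 2487}{\frac{1}{4514 - \frac{4660}{-8}} + w} = \frac{-3176 - 2487}{\frac{1}{4514 - \frac{4660}{-8}} - 866} = - \frac{5663}{\frac{1}{4514 - - \frac{1165}{2}} - 866} = - \frac{5663}{\frac{1}{4514 + \frac{1165}{2}} - 866} = - \frac{5663}{\frac{1}{\frac{10193}{2}} - 866} = - \frac{5663}{\frac{2}{10193} - 866} = - \frac{5663}{- \frac{8827136}{10193}} = \left(-5663\right) \left(- \frac{10193}{8827136}\right) = \frac{57722959}{8827136}$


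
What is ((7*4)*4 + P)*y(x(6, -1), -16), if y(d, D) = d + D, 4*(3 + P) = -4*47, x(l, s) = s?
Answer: -1054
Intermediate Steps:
P = -50 (P = -3 + (-4*47)/4 = -3 + (¼)*(-188) = -3 - 47 = -50)
y(d, D) = D + d
((7*4)*4 + P)*y(x(6, -1), -16) = ((7*4)*4 - 50)*(-16 - 1) = (28*4 - 50)*(-17) = (112 - 50)*(-17) = 62*(-17) = -1054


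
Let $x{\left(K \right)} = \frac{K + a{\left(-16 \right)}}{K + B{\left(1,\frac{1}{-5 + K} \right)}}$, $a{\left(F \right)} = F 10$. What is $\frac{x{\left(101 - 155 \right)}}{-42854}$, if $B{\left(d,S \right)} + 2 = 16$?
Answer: $- \frac{107}{857080} \approx -0.00012484$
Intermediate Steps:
$B{\left(d,S \right)} = 14$ ($B{\left(d,S \right)} = -2 + 16 = 14$)
$a{\left(F \right)} = 10 F$
$x{\left(K \right)} = \frac{-160 + K}{14 + K}$ ($x{\left(K \right)} = \frac{K + 10 \left(-16\right)}{K + 14} = \frac{K - 160}{14 + K} = \frac{-160 + K}{14 + K}$)
$\frac{x{\left(101 - 155 \right)}}{-42854} = \frac{\frac{1}{14 + \left(101 - 155\right)} \left(-160 + \left(101 - 155\right)\right)}{-42854} = \frac{-160 - 54}{14 - 54} \left(- \frac{1}{42854}\right) = \frac{1}{-40} \left(-214\right) \left(- \frac{1}{42854}\right) = \left(- \frac{1}{40}\right) \left(-214\right) \left(- \frac{1}{42854}\right) = \frac{107}{20} \left(- \frac{1}{42854}\right) = - \frac{107}{857080}$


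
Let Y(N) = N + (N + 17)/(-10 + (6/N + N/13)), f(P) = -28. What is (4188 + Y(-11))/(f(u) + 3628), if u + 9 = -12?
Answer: 90713/78192 ≈ 1.1601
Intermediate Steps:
u = -21 (u = -9 - 12 = -21)
Y(N) = N + (17 + N)/(-10 + 6/N + N/13) (Y(N) = N + (17 + N)/(-10 + (6/N + N*(1/13))) = N + (17 + N)/(-10 + (6/N + N/13)) = N + (17 + N)/(-10 + 6/N + N/13))
(4188 + Y(-11))/(f(u) + 3628) = (4188 - 11*(299 + (-11)**2 - 117*(-11))/(78 + (-11)**2 - 130*(-11)))/(-28 + 3628) = (4188 - 11*(299 + 121 + 1287)/(78 + 121 + 1430))/3600 = (4188 - 11*1707/1629)*(1/3600) = (4188 - 11*1/1629*1707)*(1/3600) = (4188 - 6259/543)*(1/3600) = (2267825/543)*(1/3600) = 90713/78192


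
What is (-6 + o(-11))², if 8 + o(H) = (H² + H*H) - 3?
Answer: 50625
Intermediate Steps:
o(H) = -11 + 2*H² (o(H) = -8 + ((H² + H*H) - 3) = -8 + ((H² + H²) - 3) = -8 + (2*H² - 3) = -8 + (-3 + 2*H²) = -11 + 2*H²)
(-6 + o(-11))² = (-6 + (-11 + 2*(-11)²))² = (-6 + (-11 + 2*121))² = (-6 + (-11 + 242))² = (-6 + 231)² = 225² = 50625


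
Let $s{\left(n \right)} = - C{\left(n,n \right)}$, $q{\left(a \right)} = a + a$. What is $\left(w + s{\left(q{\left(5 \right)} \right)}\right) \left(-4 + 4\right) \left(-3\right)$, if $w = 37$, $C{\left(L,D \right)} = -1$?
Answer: $0$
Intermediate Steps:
$q{\left(a \right)} = 2 a$
$s{\left(n \right)} = 1$ ($s{\left(n \right)} = \left(-1\right) \left(-1\right) = 1$)
$\left(w + s{\left(q{\left(5 \right)} \right)}\right) \left(-4 + 4\right) \left(-3\right) = \left(37 + 1\right) \left(-4 + 4\right) \left(-3\right) = 38 \cdot 0 \left(-3\right) = 38 \cdot 0 = 0$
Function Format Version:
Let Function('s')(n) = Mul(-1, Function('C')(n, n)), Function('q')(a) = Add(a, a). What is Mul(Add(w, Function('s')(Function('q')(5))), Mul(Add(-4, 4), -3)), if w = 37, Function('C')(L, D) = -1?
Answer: 0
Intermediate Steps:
Function('q')(a) = Mul(2, a)
Function('s')(n) = 1 (Function('s')(n) = Mul(-1, -1) = 1)
Mul(Add(w, Function('s')(Function('q')(5))), Mul(Add(-4, 4), -3)) = Mul(Add(37, 1), Mul(Add(-4, 4), -3)) = Mul(38, Mul(0, -3)) = Mul(38, 0) = 0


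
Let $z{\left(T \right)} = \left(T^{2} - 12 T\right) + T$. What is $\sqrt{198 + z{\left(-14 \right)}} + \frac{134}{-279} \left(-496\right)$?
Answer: $\frac{2144}{9} + 2 \sqrt{137} \approx 261.63$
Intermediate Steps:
$z{\left(T \right)} = T^{2} - 11 T$
$\sqrt{198 + z{\left(-14 \right)}} + \frac{134}{-279} \left(-496\right) = \sqrt{198 - 14 \left(-11 - 14\right)} + \frac{134}{-279} \left(-496\right) = \sqrt{198 - -350} + 134 \left(- \frac{1}{279}\right) \left(-496\right) = \sqrt{198 + 350} - - \frac{2144}{9} = \sqrt{548} + \frac{2144}{9} = 2 \sqrt{137} + \frac{2144}{9} = \frac{2144}{9} + 2 \sqrt{137}$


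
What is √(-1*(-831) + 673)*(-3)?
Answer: -12*√94 ≈ -116.34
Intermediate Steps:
√(-1*(-831) + 673)*(-3) = √(831 + 673)*(-3) = √1504*(-3) = (4*√94)*(-3) = -12*√94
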